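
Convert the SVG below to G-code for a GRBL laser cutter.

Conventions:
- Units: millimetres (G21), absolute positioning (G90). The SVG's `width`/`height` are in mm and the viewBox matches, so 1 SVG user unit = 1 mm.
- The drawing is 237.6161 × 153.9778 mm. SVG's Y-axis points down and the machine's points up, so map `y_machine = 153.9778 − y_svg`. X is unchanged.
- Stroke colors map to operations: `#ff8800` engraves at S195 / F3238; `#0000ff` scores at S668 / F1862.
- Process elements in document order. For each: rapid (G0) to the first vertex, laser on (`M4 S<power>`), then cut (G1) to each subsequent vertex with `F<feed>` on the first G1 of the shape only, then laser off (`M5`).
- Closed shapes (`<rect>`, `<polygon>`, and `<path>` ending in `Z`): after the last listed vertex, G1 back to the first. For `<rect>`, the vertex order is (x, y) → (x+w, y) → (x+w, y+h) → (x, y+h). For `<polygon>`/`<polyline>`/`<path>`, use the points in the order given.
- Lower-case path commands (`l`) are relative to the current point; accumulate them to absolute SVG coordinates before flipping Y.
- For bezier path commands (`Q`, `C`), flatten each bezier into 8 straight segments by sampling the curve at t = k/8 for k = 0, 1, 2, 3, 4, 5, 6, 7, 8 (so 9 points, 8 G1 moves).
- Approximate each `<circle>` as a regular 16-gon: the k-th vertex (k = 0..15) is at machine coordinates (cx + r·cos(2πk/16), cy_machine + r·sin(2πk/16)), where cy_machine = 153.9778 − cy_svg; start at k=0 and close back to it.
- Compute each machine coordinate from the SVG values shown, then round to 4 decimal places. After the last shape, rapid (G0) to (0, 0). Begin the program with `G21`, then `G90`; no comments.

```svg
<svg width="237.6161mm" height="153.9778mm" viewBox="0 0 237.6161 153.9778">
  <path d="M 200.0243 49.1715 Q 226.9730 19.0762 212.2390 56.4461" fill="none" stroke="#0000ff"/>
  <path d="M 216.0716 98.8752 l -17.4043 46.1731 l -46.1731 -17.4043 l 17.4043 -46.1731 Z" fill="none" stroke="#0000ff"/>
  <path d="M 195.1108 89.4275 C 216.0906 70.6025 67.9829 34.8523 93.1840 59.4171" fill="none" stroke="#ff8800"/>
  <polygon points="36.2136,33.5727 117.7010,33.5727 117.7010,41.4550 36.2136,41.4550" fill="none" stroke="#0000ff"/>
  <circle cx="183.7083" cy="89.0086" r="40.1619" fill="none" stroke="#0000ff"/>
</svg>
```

Since the viewBox matches the mm dimensions, user units are millimetres directly. The only transform is the Y-flip y_m = 153.9778 − y_svg.

Shape 1 is a quadratic bezier drawn with `<path>`. Its stroke #0000ff means score at S668, F1862. After flipping Y the toolpath is (200.0243,104.8063) → (206.1102,111.2760) → (210.8935,115.6374) → (214.3742,117.8905) → (216.5523,118.0353) → (217.4279,116.0718) → (217.0008,112.0001) → (215.2712,105.8200) → (212.2390,97.5317).

Shape 2 is a regular polygon drawn with `<path>`. Its stroke #0000ff means score at S668, F1862. After flipping Y the toolpath is (216.0716,55.1026) → (198.6673,8.9295) → (152.4942,26.3338) → (169.8985,72.5069) → (216.0716,55.1026), returning to the start.

Shape 3 is a cubic bezier drawn with `<path>`. Its stroke #ff8800 means engrave at S195, F3238. After flipping Y the toolpath is (195.1108,64.5503) → (195.7210,72.2522) → (184.4917,80.6356) → (165.4353,88.7955) → (142.5644,95.8267) → (119.8914,100.8239) → (101.4286,102.8821) → (91.1887,101.0961) → (93.1840,94.5607).

Shape 4 is a rectangle drawn with `<polygon>`. Its stroke #0000ff means score at S668, F1862. After flipping Y the toolpath is (36.2136,120.4051) → (117.7010,120.4051) → (117.7010,112.5228) → (36.2136,112.5228) → (36.2136,120.4051), returning to the start.

Shape 5 is a circle drawn with `<circle>`. Its stroke #0000ff means score at S668, F1862. After flipping Y the toolpath is (223.8702,64.9692) → (220.8131,80.3385) → (212.1071,93.3680) → (199.0776,102.0740) → (183.7083,105.1311) → (168.3390,102.0740) → (155.3095,93.3680) → (146.6035,80.3385) → (143.5464,64.9692) → (146.6035,49.5999) → (155.3095,36.5704) → (168.3390,27.8644) → (183.7083,24.8073) → (199.0776,27.8644) → (212.1071,36.5704) → (220.8131,49.5999) → (223.8702,64.9692), returning to the start.

G21
G90
G0 X200.0243 Y104.8063
M4 S668
G1 X206.1102 Y111.2760 F1862
G1 X210.8935 Y115.6374
G1 X214.3742 Y117.8905
G1 X216.5523 Y118.0353
G1 X217.4279 Y116.0718
G1 X217.0008 Y112.0001
G1 X215.2712 Y105.8200
G1 X212.2390 Y97.5317
M5
G0 X216.0716 Y55.1026
M4 S668
G1 X198.6673 Y8.9295 F1862
G1 X152.4942 Y26.3338
G1 X169.8985 Y72.5069
G1 X216.0716 Y55.1026
M5
G0 X195.1108 Y64.5503
M4 S195
G1 X195.7210 Y72.2522 F3238
G1 X184.4917 Y80.6356
G1 X165.4353 Y88.7955
G1 X142.5644 Y95.8267
G1 X119.8914 Y100.8239
G1 X101.4286 Y102.8821
G1 X91.1887 Y101.0961
G1 X93.1840 Y94.5607
M5
G0 X36.2136 Y120.4051
M4 S668
G1 X117.7010 Y120.4051 F1862
G1 X117.7010 Y112.5228
G1 X36.2136 Y112.5228
G1 X36.2136 Y120.4051
M5
G0 X223.8702 Y64.9692
M4 S668
G1 X220.8131 Y80.3385 F1862
G1 X212.1071 Y93.3680
G1 X199.0776 Y102.0740
G1 X183.7083 Y105.1311
G1 X168.3390 Y102.0740
G1 X155.3095 Y93.3680
G1 X146.6035 Y80.3385
G1 X143.5464 Y64.9692
G1 X146.6035 Y49.5999
G1 X155.3095 Y36.5704
G1 X168.3390 Y27.8644
G1 X183.7083 Y24.8073
G1 X199.0776 Y27.8644
G1 X212.1071 Y36.5704
G1 X220.8131 Y49.5999
G1 X223.8702 Y64.9692
M5
G0 X0.0000 Y0.0000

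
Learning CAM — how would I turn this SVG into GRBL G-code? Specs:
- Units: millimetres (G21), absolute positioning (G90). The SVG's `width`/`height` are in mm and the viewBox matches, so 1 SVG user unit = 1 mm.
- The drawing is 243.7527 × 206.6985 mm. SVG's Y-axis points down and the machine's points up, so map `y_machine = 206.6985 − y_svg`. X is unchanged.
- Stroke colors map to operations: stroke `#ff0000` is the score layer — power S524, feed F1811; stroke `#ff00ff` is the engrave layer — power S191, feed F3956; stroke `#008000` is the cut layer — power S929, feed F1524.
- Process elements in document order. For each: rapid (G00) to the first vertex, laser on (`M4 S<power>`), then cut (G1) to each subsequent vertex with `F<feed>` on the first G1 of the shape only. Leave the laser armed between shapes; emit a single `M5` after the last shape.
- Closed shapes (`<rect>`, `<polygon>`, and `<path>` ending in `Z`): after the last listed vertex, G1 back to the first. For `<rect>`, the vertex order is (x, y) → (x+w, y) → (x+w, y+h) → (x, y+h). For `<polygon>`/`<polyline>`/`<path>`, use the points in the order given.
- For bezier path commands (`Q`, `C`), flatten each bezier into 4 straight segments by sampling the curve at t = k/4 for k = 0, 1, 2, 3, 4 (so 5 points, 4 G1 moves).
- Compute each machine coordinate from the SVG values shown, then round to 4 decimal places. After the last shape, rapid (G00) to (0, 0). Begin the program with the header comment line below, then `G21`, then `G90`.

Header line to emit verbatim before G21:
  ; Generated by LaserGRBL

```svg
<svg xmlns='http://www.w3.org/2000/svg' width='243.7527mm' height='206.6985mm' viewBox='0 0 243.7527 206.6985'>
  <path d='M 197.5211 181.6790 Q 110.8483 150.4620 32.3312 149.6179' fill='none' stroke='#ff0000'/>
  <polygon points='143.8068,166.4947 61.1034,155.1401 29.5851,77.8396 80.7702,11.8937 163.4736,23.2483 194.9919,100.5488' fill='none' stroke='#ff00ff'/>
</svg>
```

; Generated by LaserGRBL
G21
G90
G00 X197.5211 Y25.0195
M4 S524
G1 X154.6944 Y38.7297 F1811
G1 X112.8872 Y48.6433
G1 X72.0995 Y54.7602
G1 X32.3312 Y57.0806
G00 X143.8068 Y40.2038
M4 S191
G1 X61.1034 Y51.5584 F3956
G1 X29.5851 Y128.8589
G1 X80.7702 Y194.8048
G1 X163.4736 Y183.4502
G1 X194.9919 Y106.1497
G1 X143.8068 Y40.2038
M5
G00 X0.0000 Y0.0000

1 u = 1 mm; y_m = 206.6985 − y.

[1] `<path>` quadratic bezier, #ff0000→score S524 F1811: (197.5211,25.0195) → (154.6944,38.7297) → (112.8872,48.6433) → (72.0995,54.7602) → (32.3312,57.0806)

[2] `<polygon>` regular polygon, #ff00ff→engrave S191 F3956: (143.8068,40.2038) → (61.1034,51.5584) → (29.5851,128.8589) → (80.7702,194.8048) → (163.4736,183.4502) → (194.9919,106.1497) → (143.8068,40.2038) (closed)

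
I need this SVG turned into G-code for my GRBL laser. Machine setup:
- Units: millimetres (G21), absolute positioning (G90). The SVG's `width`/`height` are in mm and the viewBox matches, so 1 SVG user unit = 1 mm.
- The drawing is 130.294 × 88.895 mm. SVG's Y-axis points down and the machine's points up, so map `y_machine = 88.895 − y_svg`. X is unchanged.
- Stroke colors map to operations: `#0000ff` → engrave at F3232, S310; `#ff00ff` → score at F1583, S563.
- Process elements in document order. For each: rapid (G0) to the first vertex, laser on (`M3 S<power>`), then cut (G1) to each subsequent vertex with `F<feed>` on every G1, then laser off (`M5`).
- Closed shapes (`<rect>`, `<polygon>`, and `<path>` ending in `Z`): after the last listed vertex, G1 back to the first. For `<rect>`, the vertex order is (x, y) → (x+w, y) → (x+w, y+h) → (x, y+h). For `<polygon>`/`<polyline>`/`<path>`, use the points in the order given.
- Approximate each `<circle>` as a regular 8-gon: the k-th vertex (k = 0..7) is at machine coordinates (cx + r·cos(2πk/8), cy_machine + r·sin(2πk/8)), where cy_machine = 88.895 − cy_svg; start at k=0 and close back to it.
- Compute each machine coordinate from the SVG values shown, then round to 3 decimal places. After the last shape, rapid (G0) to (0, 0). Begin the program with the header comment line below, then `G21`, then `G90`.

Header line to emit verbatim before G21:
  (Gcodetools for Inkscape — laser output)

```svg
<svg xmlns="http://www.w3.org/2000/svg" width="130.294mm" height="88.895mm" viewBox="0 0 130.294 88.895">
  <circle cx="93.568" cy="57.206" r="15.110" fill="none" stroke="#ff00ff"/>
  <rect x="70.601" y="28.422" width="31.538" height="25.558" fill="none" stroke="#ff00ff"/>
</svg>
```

1 u = 1 mm; y_m = 88.895 − y.

[1] `<circle>` circle, #ff00ff→score S563 F1583: (108.678,31.689) → (104.252,42.373) → (93.568,46.799) → (82.884,42.373) → (78.458,31.689) → (82.884,21.005) → (93.568,16.579) → (104.252,21.005) → (108.678,31.689) (closed)

[2] `<rect>` rectangle, #ff00ff→score S563 F1583: (70.601,60.473) → (102.139,60.473) → (102.139,34.915) → (70.601,34.915) → (70.601,60.473) (closed)

(Gcodetools for Inkscape — laser output)
G21
G90
G0 X108.678 Y31.689
M3 S563
G1 X104.252 Y42.373 F1583
G1 X93.568 Y46.799 F1583
G1 X82.884 Y42.373 F1583
G1 X78.458 Y31.689 F1583
G1 X82.884 Y21.005 F1583
G1 X93.568 Y16.579 F1583
G1 X104.252 Y21.005 F1583
G1 X108.678 Y31.689 F1583
M5
G0 X70.601 Y60.473
M3 S563
G1 X102.139 Y60.473 F1583
G1 X102.139 Y34.915 F1583
G1 X70.601 Y34.915 F1583
G1 X70.601 Y60.473 F1583
M5
G0 X0.000 Y0.000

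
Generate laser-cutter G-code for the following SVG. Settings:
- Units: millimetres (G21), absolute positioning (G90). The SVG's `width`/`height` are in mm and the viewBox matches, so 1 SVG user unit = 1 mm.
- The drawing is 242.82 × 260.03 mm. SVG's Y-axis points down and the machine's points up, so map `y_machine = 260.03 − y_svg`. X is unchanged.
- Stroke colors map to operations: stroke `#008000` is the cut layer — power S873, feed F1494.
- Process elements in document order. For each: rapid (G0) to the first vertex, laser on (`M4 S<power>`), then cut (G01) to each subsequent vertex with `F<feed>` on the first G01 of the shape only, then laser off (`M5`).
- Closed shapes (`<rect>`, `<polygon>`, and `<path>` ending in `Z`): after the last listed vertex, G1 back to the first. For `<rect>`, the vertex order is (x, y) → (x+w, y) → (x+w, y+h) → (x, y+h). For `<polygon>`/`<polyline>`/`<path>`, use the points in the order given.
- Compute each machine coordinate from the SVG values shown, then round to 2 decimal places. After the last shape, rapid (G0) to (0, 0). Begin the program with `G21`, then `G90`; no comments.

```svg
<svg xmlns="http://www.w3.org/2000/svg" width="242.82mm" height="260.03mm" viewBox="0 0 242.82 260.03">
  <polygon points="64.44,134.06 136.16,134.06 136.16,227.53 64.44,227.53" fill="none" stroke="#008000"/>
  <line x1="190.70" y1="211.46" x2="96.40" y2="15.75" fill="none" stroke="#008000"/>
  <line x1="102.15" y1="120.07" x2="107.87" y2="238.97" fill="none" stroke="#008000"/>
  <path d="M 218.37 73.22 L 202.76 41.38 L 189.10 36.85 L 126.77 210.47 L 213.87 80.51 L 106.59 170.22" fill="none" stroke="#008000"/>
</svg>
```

G21
G90
G0 X64.44 Y125.97
M4 S873
G01 X136.16 Y125.97 F1494
G01 X136.16 Y32.50
G01 X64.44 Y32.50
G01 X64.44 Y125.97
M5
G0 X190.70 Y48.57
M4 S873
G01 X96.40 Y244.28 F1494
M5
G0 X102.15 Y139.96
M4 S873
G01 X107.87 Y21.06 F1494
M5
G0 X218.37 Y186.81
M4 S873
G01 X202.76 Y218.65 F1494
G01 X189.10 Y223.18
G01 X126.77 Y49.56
G01 X213.87 Y179.52
G01 X106.59 Y89.81
M5
G0 X0.00 Y0.00

Since the viewBox matches the mm dimensions, user units are millimetres directly. The only transform is the Y-flip y_m = 260.03 − y_svg.

Shape 1 is a rectangle drawn with `<polygon>`. Its stroke #008000 means cut at S873, F1494. After flipping Y the toolpath is (64.44,125.97) → (136.16,125.97) → (136.16,32.50) → (64.44,32.50) → (64.44,125.97), returning to the start.

Shape 2 is a line segment drawn with `<line>`. Its stroke #008000 means cut at S873, F1494. After flipping Y the toolpath is (190.70,48.57) → (96.40,244.28).

Shape 3 is a line segment drawn with `<line>`. Its stroke #008000 means cut at S873, F1494. After flipping Y the toolpath is (102.15,139.96) → (107.87,21.06).

Shape 4 is a open polyline drawn with `<path>`. Its stroke #008000 means cut at S873, F1494. After flipping Y the toolpath is (218.37,186.81) → (202.76,218.65) → (189.10,223.18) → (126.77,49.56) → (213.87,179.52) → (106.59,89.81).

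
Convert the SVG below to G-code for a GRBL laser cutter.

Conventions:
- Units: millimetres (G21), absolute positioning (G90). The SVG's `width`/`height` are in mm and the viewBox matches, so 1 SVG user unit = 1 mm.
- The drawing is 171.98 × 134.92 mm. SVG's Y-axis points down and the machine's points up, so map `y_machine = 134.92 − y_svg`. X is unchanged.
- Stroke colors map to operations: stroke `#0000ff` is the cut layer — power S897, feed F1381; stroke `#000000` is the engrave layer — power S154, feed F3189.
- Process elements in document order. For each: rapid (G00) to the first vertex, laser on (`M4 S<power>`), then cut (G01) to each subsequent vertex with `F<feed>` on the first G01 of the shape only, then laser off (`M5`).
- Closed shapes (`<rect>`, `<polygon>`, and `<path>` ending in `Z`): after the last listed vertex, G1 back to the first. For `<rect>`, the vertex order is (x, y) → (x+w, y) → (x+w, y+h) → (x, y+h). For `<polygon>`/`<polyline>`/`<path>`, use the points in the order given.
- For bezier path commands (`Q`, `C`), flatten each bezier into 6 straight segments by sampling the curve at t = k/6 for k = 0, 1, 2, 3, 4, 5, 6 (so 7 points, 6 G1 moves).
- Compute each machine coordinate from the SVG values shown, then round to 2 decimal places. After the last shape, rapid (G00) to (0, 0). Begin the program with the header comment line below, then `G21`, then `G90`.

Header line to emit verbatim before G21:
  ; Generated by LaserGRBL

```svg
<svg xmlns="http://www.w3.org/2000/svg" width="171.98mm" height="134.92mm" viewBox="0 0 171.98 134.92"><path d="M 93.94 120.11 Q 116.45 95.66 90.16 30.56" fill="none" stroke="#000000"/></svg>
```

; Generated by LaserGRBL
G21
G90
G00 X93.94 Y14.81
M4 S154
G01 X100.09 Y24.09 F3189
G01 X103.52 Y35.63
G01 X104.25 Y49.42
G01 X102.26 Y65.48
G01 X97.57 Y83.79
G01 X90.16 Y104.36
M5
G00 X0.00 Y0.00

1 u = 1 mm; y_m = 134.92 − y.

[1] `<path>` quadratic bezier, #000000→engrave S154 F3189: (93.94,14.81) → (100.09,24.09) → (103.52,35.63) → (104.25,49.42) → (102.26,65.48) → (97.57,83.79) → (90.16,104.36)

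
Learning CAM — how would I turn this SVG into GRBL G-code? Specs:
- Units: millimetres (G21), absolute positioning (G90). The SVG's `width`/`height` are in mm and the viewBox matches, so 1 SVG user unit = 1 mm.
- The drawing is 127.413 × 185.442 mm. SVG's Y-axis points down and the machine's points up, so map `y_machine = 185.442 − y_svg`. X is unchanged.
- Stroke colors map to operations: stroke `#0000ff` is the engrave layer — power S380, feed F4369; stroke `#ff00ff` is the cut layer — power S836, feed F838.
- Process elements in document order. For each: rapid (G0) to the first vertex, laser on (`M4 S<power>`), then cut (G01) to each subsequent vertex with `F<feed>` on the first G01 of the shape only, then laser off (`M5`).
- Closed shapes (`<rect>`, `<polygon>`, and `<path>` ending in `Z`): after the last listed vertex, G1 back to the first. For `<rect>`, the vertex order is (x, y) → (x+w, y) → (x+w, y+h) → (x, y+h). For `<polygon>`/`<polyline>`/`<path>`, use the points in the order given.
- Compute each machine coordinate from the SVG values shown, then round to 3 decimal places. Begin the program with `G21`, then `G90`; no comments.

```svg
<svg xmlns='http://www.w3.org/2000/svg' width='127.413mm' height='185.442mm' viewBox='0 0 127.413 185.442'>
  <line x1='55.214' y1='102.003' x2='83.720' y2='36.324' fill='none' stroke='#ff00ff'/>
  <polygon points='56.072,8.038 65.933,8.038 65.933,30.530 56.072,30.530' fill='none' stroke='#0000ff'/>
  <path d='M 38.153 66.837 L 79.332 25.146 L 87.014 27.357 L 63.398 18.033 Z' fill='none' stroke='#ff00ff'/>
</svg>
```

G21
G90
G0 X55.214 Y83.439
M4 S836
G01 X83.720 Y149.118 F838
M5
G0 X56.072 Y177.404
M4 S380
G01 X65.933 Y177.404 F4369
G01 X65.933 Y154.912
G01 X56.072 Y154.912
G01 X56.072 Y177.404
M5
G0 X38.153 Y118.605
M4 S836
G01 X79.332 Y160.296 F838
G01 X87.014 Y158.085
G01 X63.398 Y167.409
G01 X38.153 Y118.605
M5

Since the viewBox matches the mm dimensions, user units are millimetres directly. The only transform is the Y-flip y_m = 185.442 − y_svg.

Shape 1 is a line segment drawn with `<line>`. Its stroke #ff00ff means cut at S836, F838. After flipping Y the toolpath is (55.214,83.439) → (83.720,149.118).

Shape 2 is a rectangle drawn with `<polygon>`. Its stroke #0000ff means engrave at S380, F4369. After flipping Y the toolpath is (56.072,177.404) → (65.933,177.404) → (65.933,154.912) → (56.072,154.912) → (56.072,177.404), returning to the start.

Shape 3 is a closed polygon drawn with `<path>`. Its stroke #ff00ff means cut at S836, F838. After flipping Y the toolpath is (38.153,118.605) → (79.332,160.296) → (87.014,158.085) → (63.398,167.409) → (38.153,118.605), returning to the start.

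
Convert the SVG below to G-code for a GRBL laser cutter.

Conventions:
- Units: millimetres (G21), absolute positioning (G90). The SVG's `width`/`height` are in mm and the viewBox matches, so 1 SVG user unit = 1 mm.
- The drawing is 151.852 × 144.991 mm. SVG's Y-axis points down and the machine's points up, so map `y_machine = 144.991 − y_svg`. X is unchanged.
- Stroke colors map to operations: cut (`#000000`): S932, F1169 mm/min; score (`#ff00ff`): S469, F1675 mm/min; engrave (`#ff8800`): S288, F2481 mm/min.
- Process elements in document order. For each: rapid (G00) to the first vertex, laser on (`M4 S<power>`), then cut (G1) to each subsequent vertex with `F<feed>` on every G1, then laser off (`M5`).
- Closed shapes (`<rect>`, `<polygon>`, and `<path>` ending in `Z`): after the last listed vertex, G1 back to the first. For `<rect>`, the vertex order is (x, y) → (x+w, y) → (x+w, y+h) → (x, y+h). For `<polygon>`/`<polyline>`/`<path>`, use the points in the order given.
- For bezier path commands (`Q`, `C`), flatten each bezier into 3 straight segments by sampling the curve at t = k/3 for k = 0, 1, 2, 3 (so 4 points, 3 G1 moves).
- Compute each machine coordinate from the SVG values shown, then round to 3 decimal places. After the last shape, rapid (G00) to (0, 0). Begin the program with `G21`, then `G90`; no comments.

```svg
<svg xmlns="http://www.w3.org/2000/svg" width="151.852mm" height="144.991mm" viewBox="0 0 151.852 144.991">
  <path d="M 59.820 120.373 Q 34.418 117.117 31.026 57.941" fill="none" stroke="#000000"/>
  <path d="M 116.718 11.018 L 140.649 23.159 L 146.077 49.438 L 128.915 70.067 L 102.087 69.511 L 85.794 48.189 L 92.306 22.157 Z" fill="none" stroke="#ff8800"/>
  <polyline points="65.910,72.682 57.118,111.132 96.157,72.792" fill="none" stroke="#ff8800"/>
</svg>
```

Since the viewBox matches the mm dimensions, user units are millimetres directly. The only transform is the Y-flip y_m = 144.991 − y_svg.

Shape 1 is a quadratic bezier drawn with `<path>`. Its stroke #000000 means cut at S932, F1169. After flipping Y the toolpath is (59.820,24.618) → (45.331,33.002) → (35.733,53.813) → (31.026,87.050).

Shape 2 is a regular polygon drawn with `<path>`. Its stroke #ff8800 means engrave at S288, F2481. After flipping Y the toolpath is (116.718,133.973) → (140.649,121.832) → (146.077,95.553) → (128.915,74.924) → (102.087,75.480) → (85.794,96.802) → (92.306,122.834) → (116.718,133.973), returning to the start.

Shape 3 is a open polyline drawn with `<polyline>`. Its stroke #ff8800 means engrave at S288, F2481. After flipping Y the toolpath is (65.910,72.309) → (57.118,33.859) → (96.157,72.199).

G21
G90
G00 X59.820 Y24.618
M4 S932
G1 X45.331 Y33.002 F1169
G1 X35.733 Y53.813 F1169
G1 X31.026 Y87.050 F1169
M5
G00 X116.718 Y133.973
M4 S288
G1 X140.649 Y121.832 F2481
G1 X146.077 Y95.553 F2481
G1 X128.915 Y74.924 F2481
G1 X102.087 Y75.480 F2481
G1 X85.794 Y96.802 F2481
G1 X92.306 Y122.834 F2481
G1 X116.718 Y133.973 F2481
M5
G00 X65.910 Y72.309
M4 S288
G1 X57.118 Y33.859 F2481
G1 X96.157 Y72.199 F2481
M5
G00 X0.000 Y0.000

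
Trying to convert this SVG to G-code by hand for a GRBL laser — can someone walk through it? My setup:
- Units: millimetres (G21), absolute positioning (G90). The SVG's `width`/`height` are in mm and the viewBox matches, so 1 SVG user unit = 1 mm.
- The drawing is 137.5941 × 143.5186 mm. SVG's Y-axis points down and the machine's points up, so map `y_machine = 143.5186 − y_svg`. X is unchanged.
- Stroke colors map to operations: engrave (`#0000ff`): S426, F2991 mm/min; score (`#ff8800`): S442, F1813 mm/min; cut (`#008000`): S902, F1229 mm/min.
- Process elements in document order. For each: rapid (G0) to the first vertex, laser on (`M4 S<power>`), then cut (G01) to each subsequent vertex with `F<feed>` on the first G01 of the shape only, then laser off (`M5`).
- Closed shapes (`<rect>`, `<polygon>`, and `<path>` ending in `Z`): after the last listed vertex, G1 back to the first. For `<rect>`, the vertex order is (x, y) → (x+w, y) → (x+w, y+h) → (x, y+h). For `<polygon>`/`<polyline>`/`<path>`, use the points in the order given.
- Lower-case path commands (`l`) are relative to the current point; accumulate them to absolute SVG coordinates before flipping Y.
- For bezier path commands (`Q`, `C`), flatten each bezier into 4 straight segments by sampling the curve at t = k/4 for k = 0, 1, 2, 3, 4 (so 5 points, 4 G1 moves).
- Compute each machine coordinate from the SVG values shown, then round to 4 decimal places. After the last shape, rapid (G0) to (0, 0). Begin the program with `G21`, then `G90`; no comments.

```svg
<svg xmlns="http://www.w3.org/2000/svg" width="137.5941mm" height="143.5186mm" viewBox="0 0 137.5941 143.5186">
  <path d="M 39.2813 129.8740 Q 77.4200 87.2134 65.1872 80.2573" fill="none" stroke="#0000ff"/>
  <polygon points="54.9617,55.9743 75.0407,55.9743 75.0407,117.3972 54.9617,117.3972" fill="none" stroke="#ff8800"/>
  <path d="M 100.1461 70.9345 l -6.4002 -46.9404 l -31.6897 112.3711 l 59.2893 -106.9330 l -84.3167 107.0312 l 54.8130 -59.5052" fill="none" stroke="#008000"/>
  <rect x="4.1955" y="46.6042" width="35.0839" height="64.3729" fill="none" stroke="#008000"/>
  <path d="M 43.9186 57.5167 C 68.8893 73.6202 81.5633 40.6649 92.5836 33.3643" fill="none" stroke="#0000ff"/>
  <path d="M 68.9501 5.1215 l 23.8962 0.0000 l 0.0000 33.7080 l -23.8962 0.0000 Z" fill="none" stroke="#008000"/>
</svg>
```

G21
G90
G0 X39.2813 Y13.6446
M4 S426
G01 X55.2024 Y32.7434 F2991
G01 X64.8271 Y47.3791
G01 X68.1554 Y57.5517
G01 X65.1872 Y63.2613
M5
G0 X54.9617 Y87.5443
M4 S442
G01 X75.0407 Y87.5443 F1813
G01 X75.0407 Y26.1214
G01 X54.9617 Y26.1214
G01 X54.9617 Y87.5443
M5
G0 X100.1461 Y72.5841
M4 S902
G01 X93.7459 Y119.5245 F1229
G01 X62.0562 Y7.1534
G01 X121.3455 Y114.0864
G01 X37.0288 Y7.0552
G01 X91.8418 Y66.5604
M5
G0 X4.1955 Y96.9144
M4 S902
G01 X39.2794 Y96.9144 F1229
G01 X39.2794 Y32.5415
G01 X4.1955 Y32.5415
G01 X4.1955 Y96.9144
M5
G0 X43.9186 Y86.0019
M4 S426
G01 X60.5073 Y81.9554 F2991
G01 X73.4825 Y89.3016
G01 X83.8420 Y101.0360
G01 X92.5836 Y110.1543
M5
G0 X68.9501 Y138.3971
M4 S902
G01 X92.8463 Y138.3971 F1229
G01 X92.8463 Y104.6891
G01 X68.9501 Y104.6891
G01 X68.9501 Y138.3971
M5
G0 X0.0000 Y0.0000

Since the viewBox matches the mm dimensions, user units are millimetres directly. The only transform is the Y-flip y_m = 143.5186 − y_svg.

Shape 1 is a quadratic bezier drawn with `<path>`. Its stroke #0000ff means engrave at S426, F2991. After flipping Y the toolpath is (39.2813,13.6446) → (55.2024,32.7434) → (64.8271,47.3791) → (68.1554,57.5517) → (65.1872,63.2613).

Shape 2 is a rectangle drawn with `<polygon>`. Its stroke #ff8800 means score at S442, F1813. After flipping Y the toolpath is (54.9617,87.5443) → (75.0407,87.5443) → (75.0407,26.1214) → (54.9617,26.1214) → (54.9617,87.5443), returning to the start.

Shape 3 is a open polyline drawn with `<path>`. Its stroke #008000 means cut at S902, F1229. After flipping Y the toolpath is (100.1461,72.5841) → (93.7459,119.5245) → (62.0562,7.1534) → (121.3455,114.0864) → (37.0288,7.0552) → (91.8418,66.5604).

Shape 4 is a rectangle drawn with `<rect>`. Its stroke #008000 means cut at S902, F1229. After flipping Y the toolpath is (4.1955,96.9144) → (39.2794,96.9144) → (39.2794,32.5415) → (4.1955,32.5415) → (4.1955,96.9144), returning to the start.

Shape 5 is a cubic bezier drawn with `<path>`. Its stroke #0000ff means engrave at S426, F2991. After flipping Y the toolpath is (43.9186,86.0019) → (60.5073,81.9554) → (73.4825,89.3016) → (83.8420,101.0360) → (92.5836,110.1543).

Shape 6 is a rectangle drawn with `<path>`. Its stroke #008000 means cut at S902, F1229. After flipping Y the toolpath is (68.9501,138.3971) → (92.8463,138.3971) → (92.8463,104.6891) → (68.9501,104.6891) → (68.9501,138.3971), returning to the start.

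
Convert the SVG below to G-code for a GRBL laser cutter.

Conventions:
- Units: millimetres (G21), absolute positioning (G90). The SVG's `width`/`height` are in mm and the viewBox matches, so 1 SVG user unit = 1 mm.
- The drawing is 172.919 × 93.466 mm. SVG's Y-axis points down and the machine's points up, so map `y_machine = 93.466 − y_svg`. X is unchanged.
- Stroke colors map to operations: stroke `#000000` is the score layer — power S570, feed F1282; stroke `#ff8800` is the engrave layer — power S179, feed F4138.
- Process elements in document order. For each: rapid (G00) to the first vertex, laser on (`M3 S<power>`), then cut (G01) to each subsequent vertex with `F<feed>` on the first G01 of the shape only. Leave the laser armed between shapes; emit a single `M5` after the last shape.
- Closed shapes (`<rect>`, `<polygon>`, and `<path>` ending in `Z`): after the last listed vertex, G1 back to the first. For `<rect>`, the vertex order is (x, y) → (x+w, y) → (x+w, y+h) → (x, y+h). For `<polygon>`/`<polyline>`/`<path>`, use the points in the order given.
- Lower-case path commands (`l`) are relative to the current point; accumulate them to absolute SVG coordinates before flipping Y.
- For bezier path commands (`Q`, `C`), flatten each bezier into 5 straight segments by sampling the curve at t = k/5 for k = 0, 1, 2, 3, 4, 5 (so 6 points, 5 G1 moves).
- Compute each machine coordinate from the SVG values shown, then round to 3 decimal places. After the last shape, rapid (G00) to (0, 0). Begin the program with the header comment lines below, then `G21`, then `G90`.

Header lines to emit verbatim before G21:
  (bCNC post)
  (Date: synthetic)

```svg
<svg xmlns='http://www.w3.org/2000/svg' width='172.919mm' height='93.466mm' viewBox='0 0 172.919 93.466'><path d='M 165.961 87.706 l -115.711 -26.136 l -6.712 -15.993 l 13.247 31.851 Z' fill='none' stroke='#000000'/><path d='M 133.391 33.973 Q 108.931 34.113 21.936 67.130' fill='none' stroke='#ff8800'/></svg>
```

Since the viewBox matches the mm dimensions, user units are millimetres directly. The only transform is the Y-flip y_m = 93.466 − y_svg.

Shape 1 is a closed polygon drawn with `<path>`. Its stroke #000000 means score at S570, F1282. After flipping Y the toolpath is (165.961,5.760) → (50.250,31.896) → (43.538,47.889) → (56.785,16.038) → (165.961,5.760), returning to the start.

Shape 2 is a quadratic bezier drawn with `<path>`. Its stroke #ff8800 means engrave at S179, F4138. After flipping Y the toolpath is (133.391,59.493) → (121.106,58.122) → (103.817,54.121) → (81.526,47.489) → (54.233,38.228) → (21.936,26.336).

(bCNC post)
(Date: synthetic)
G21
G90
G00 X165.961 Y5.760
M3 S570
G01 X50.250 Y31.896 F1282
G01 X43.538 Y47.889
G01 X56.785 Y16.038
G01 X165.961 Y5.760
G00 X133.391 Y59.493
M3 S179
G01 X121.106 Y58.122 F4138
G01 X103.817 Y54.121
G01 X81.526 Y47.489
G01 X54.233 Y38.228
G01 X21.936 Y26.336
M5
G00 X0.000 Y0.000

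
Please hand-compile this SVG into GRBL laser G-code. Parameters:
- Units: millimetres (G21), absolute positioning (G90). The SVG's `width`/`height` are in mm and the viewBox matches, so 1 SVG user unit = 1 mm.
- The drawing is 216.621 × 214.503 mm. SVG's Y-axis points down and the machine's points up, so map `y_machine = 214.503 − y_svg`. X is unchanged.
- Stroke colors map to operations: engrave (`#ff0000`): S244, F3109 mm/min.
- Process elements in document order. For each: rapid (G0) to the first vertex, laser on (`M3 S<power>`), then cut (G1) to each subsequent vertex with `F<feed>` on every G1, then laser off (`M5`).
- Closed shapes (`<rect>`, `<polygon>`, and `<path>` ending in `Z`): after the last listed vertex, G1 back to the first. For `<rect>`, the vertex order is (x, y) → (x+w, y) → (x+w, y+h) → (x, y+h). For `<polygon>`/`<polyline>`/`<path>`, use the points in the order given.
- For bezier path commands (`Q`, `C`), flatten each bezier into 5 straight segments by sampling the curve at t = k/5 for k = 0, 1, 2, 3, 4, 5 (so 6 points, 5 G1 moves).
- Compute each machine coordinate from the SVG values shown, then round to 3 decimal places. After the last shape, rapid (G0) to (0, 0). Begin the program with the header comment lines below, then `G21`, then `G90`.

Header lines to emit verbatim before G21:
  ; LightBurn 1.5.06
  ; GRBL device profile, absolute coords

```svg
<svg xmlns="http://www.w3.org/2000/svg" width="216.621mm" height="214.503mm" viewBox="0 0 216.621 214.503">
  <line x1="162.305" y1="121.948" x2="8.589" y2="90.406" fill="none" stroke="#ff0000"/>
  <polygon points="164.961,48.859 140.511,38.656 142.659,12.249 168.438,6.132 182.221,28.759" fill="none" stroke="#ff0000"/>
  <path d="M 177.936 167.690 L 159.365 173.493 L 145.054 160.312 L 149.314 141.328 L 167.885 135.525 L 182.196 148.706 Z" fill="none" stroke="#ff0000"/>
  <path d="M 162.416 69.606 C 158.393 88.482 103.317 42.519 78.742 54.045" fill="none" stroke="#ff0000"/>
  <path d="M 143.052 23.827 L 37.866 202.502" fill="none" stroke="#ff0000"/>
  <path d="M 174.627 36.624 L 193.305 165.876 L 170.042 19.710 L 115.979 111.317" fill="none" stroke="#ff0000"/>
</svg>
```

1 u = 1 mm; y_m = 214.503 − y.

[1] `<line>` line segment, #ff0000→engrave S244 F3109: (162.305,92.555) → (8.589,124.097)

[2] `<polygon>` regular polygon, #ff0000→engrave S244 F3109: (164.961,165.644) → (140.511,175.847) → (142.659,202.254) → (168.438,208.371) → (182.221,185.744) → (164.961,165.644) (closed)

[3] `<path>` regular polygon, #ff0000→engrave S244 F3109: (177.936,46.813) → (159.365,41.010) → (145.054,54.191) → (149.314,73.175) → (167.885,78.978) → (182.196,65.797) → (177.936,46.813) (closed)

[4] `<path>` cubic bezier, #ff0000→engrave S244 F3109: (162.416,144.897) → (154.528,140.373) → (138.302,145.540) → (117.653,154.523) → (96.495,161.454) → (78.742,160.458)

[5] `<path>` line segment, #ff0000→engrave S244 F3109: (143.052,190.676) → (37.866,12.001)

[6] `<path>` open polyline, #ff0000→engrave S244 F3109: (174.627,177.879) → (193.305,48.627) → (170.042,194.793) → (115.979,103.186)

; LightBurn 1.5.06
; GRBL device profile, absolute coords
G21
G90
G0 X162.305 Y92.555
M3 S244
G1 X8.589 Y124.097 F3109
M5
G0 X164.961 Y165.644
M3 S244
G1 X140.511 Y175.847 F3109
G1 X142.659 Y202.254 F3109
G1 X168.438 Y208.371 F3109
G1 X182.221 Y185.744 F3109
G1 X164.961 Y165.644 F3109
M5
G0 X177.936 Y46.813
M3 S244
G1 X159.365 Y41.010 F3109
G1 X145.054 Y54.191 F3109
G1 X149.314 Y73.175 F3109
G1 X167.885 Y78.978 F3109
G1 X182.196 Y65.797 F3109
G1 X177.936 Y46.813 F3109
M5
G0 X162.416 Y144.897
M3 S244
G1 X154.528 Y140.373 F3109
G1 X138.302 Y145.540 F3109
G1 X117.653 Y154.523 F3109
G1 X96.495 Y161.454 F3109
G1 X78.742 Y160.458 F3109
M5
G0 X143.052 Y190.676
M3 S244
G1 X37.866 Y12.001 F3109
M5
G0 X174.627 Y177.879
M3 S244
G1 X193.305 Y48.627 F3109
G1 X170.042 Y194.793 F3109
G1 X115.979 Y103.186 F3109
M5
G0 X0.000 Y0.000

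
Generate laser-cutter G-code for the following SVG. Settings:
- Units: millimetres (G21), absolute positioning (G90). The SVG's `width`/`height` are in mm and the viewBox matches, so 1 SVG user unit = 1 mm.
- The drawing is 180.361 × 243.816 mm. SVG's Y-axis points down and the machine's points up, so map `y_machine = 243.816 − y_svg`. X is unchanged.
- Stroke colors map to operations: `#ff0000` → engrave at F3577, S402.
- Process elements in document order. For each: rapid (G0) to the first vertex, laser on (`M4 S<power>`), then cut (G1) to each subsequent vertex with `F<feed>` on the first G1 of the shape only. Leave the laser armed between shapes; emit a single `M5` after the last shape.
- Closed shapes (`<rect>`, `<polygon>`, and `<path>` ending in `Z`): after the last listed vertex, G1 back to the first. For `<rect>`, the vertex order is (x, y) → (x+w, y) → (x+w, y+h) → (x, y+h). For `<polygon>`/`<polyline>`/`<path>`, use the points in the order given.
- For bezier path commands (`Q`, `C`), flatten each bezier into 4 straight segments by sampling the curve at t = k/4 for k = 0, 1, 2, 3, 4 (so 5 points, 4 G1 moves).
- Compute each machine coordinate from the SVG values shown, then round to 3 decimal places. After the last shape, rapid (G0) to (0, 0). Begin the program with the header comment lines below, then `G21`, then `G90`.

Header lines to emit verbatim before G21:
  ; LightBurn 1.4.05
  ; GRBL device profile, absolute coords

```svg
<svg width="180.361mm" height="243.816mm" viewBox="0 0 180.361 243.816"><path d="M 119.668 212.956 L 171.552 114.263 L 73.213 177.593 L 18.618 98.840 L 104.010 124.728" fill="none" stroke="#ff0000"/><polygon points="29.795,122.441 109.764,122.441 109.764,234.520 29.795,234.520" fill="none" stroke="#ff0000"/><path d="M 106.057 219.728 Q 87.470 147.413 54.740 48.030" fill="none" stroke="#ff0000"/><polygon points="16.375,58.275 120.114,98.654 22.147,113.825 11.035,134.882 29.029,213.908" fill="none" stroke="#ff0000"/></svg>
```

1 u = 1 mm; y_m = 243.816 − y.

[1] `<path>` open polyline, #ff0000→engrave S402 F3577: (119.668,30.860) → (171.552,129.553) → (73.213,66.223) → (18.618,144.976) → (104.010,119.088)

[2] `<polygon>` rectangle, #ff0000→engrave S402 F3577: (29.795,121.375) → (109.764,121.375) → (109.764,9.296) → (29.795,9.296) → (29.795,121.375) (closed)

[3] `<path>` quadratic bezier, #ff0000→engrave S402 F3577: (106.057,24.088) → (95.880,61.937) → (83.934,103.170) → (70.221,147.786) → (54.740,195.786)

[4] `<polygon>` closed polygon, #ff0000→engrave S402 F3577: (16.375,185.541) → (120.114,145.162) → (22.147,129.991) → (11.035,108.934) → (29.029,29.908) → (16.375,185.541) (closed)

; LightBurn 1.4.05
; GRBL device profile, absolute coords
G21
G90
G0 X119.668 Y30.860
M4 S402
G1 X171.552 Y129.553 F3577
G1 X73.213 Y66.223
G1 X18.618 Y144.976
G1 X104.010 Y119.088
G0 X29.795 Y121.375
M4 S402
G1 X109.764 Y121.375 F3577
G1 X109.764 Y9.296
G1 X29.795 Y9.296
G1 X29.795 Y121.375
G0 X106.057 Y24.088
M4 S402
G1 X95.880 Y61.937 F3577
G1 X83.934 Y103.170
G1 X70.221 Y147.786
G1 X54.740 Y195.786
G0 X16.375 Y185.541
M4 S402
G1 X120.114 Y145.162 F3577
G1 X22.147 Y129.991
G1 X11.035 Y108.934
G1 X29.029 Y29.908
G1 X16.375 Y185.541
M5
G0 X0.000 Y0.000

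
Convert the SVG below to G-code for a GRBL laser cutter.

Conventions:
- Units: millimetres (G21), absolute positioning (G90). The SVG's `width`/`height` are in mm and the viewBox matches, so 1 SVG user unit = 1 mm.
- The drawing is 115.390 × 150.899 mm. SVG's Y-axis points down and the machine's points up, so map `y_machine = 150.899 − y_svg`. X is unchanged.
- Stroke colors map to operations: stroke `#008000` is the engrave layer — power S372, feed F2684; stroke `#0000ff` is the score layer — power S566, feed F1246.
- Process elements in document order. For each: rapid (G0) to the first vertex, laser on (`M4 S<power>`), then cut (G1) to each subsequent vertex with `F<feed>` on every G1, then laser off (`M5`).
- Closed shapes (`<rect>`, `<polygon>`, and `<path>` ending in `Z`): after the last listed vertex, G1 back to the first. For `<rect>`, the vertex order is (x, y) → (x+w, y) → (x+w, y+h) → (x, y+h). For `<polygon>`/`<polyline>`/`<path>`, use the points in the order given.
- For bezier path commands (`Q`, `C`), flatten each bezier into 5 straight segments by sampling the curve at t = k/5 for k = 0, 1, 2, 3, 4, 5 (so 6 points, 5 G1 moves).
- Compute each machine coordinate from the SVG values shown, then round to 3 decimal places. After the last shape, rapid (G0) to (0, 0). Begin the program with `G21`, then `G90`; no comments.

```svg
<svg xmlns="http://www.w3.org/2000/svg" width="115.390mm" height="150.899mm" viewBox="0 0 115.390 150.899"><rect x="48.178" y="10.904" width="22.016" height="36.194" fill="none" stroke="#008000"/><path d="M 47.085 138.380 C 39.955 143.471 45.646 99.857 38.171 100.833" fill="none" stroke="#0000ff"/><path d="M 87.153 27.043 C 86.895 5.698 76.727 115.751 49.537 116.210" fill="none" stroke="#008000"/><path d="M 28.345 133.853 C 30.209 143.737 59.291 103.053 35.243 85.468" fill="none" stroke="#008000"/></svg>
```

1 u = 1 mm; y_m = 150.899 − y.

[1] `<rect>` rectangle, #008000→engrave S372 F2684: (48.178,139.995) → (70.194,139.995) → (70.194,103.801) → (48.178,103.801) → (48.178,139.995) (closed)

[2] `<path>` cubic bezier, #0000ff→score S566 F1246: (47.085,12.519) → (44.138,14.563) → (43.020,23.817) → (42.484,35.805) → (41.284,46.047) → (38.171,50.066)

[3] `<path>` cubic bezier, #008000→engrave S372 F2684: (87.153,123.856) → (85.752,122.823) → (81.631,101.822) → (74.450,72.421) → (63.865,46.188) → (49.537,34.689)

[4] `<path>` cubic bezier, #008000→engrave S372 F2684: (28.345,17.046) → (32.087,16.594) → (38.504,24.743) → (43.740,37.956) → (43.939,52.697) → (35.243,65.431)

G21
G90
G0 X48.178 Y139.995
M4 S372
G1 X70.194 Y139.995 F2684
G1 X70.194 Y103.801 F2684
G1 X48.178 Y103.801 F2684
G1 X48.178 Y139.995 F2684
M5
G0 X47.085 Y12.519
M4 S566
G1 X44.138 Y14.563 F1246
G1 X43.020 Y23.817 F1246
G1 X42.484 Y35.805 F1246
G1 X41.284 Y46.047 F1246
G1 X38.171 Y50.066 F1246
M5
G0 X87.153 Y123.856
M4 S372
G1 X85.752 Y122.823 F2684
G1 X81.631 Y101.822 F2684
G1 X74.450 Y72.421 F2684
G1 X63.865 Y46.188 F2684
G1 X49.537 Y34.689 F2684
M5
G0 X28.345 Y17.046
M4 S372
G1 X32.087 Y16.594 F2684
G1 X38.504 Y24.743 F2684
G1 X43.740 Y37.956 F2684
G1 X43.939 Y52.697 F2684
G1 X35.243 Y65.431 F2684
M5
G0 X0.000 Y0.000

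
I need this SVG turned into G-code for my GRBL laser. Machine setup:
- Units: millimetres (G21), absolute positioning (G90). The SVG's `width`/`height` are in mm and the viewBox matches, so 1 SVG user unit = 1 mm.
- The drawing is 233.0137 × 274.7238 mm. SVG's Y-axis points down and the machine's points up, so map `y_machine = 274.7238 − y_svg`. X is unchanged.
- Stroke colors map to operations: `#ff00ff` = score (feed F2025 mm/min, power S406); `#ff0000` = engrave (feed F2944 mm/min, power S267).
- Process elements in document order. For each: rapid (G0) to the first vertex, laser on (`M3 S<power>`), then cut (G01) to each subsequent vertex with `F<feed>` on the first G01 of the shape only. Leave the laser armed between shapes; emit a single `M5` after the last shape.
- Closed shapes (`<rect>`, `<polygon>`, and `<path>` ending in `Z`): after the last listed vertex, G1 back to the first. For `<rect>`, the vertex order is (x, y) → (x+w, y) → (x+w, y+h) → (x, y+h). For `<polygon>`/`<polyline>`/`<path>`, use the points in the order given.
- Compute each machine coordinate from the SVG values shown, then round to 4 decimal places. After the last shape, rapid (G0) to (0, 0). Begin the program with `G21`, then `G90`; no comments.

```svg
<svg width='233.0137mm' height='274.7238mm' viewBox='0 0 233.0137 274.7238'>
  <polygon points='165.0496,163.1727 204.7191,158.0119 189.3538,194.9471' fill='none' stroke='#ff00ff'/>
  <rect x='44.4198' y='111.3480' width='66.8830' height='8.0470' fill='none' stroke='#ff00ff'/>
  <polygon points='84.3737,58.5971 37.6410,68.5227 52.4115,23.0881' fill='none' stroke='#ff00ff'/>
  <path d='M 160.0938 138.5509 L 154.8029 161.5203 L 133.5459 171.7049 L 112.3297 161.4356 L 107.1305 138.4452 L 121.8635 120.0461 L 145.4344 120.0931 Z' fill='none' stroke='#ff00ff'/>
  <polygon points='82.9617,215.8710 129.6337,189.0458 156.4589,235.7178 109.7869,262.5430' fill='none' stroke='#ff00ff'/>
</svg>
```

G21
G90
G0 X165.0496 Y111.5511
M3 S406
G01 X204.7191 Y116.7119 F2025
G01 X189.3538 Y79.7767
G01 X165.0496 Y111.5511
G0 X44.4198 Y163.3758
M3 S406
G01 X111.3028 Y163.3758 F2025
G01 X111.3028 Y155.3288
G01 X44.4198 Y155.3288
G01 X44.4198 Y163.3758
G0 X84.3737 Y216.1267
M3 S406
G01 X37.6410 Y206.2011 F2025
G01 X52.4115 Y251.6357
G01 X84.3737 Y216.1267
G0 X160.0938 Y136.1729
M3 S406
G01 X154.8029 Y113.2035 F2025
G01 X133.5459 Y103.0189
G01 X112.3297 Y113.2882
G01 X107.1305 Y136.2786
G01 X121.8635 Y154.6777
G01 X145.4344 Y154.6307
G01 X160.0938 Y136.1729
G0 X82.9617 Y58.8528
M3 S406
G01 X129.6337 Y85.6780 F2025
G01 X156.4589 Y39.0060
G01 X109.7869 Y12.1808
G01 X82.9617 Y58.8528
M5
G0 X0.0000 Y0.0000

1 u = 1 mm; y_m = 274.7238 − y.

[1] `<polygon>` regular polygon, #ff00ff→score S406 F2025: (165.0496,111.5511) → (204.7191,116.7119) → (189.3538,79.7767) → (165.0496,111.5511) (closed)

[2] `<rect>` rectangle, #ff00ff→score S406 F2025: (44.4198,163.3758) → (111.3028,163.3758) → (111.3028,155.3288) → (44.4198,155.3288) → (44.4198,163.3758) (closed)

[3] `<polygon>` regular polygon, #ff00ff→score S406 F2025: (84.3737,216.1267) → (37.6410,206.2011) → (52.4115,251.6357) → (84.3737,216.1267) (closed)

[4] `<path>` regular polygon, #ff00ff→score S406 F2025: (160.0938,136.1729) → (154.8029,113.2035) → (133.5459,103.0189) → (112.3297,113.2882) → (107.1305,136.2786) → (121.8635,154.6777) → (145.4344,154.6307) → (160.0938,136.1729) (closed)

[5] `<polygon>` regular polygon, #ff00ff→score S406 F2025: (82.9617,58.8528) → (129.6337,85.6780) → (156.4589,39.0060) → (109.7869,12.1808) → (82.9617,58.8528) (closed)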